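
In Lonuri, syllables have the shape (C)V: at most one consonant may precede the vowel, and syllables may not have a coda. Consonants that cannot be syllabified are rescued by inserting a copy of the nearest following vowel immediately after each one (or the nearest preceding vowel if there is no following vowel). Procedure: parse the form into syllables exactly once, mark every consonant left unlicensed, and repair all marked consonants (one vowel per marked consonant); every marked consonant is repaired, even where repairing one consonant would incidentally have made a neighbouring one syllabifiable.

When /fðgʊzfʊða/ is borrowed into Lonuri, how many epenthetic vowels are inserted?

3

The unsyllabifiable consonants are /f/, /ð/, /z/; each receives one epenthetic vowel.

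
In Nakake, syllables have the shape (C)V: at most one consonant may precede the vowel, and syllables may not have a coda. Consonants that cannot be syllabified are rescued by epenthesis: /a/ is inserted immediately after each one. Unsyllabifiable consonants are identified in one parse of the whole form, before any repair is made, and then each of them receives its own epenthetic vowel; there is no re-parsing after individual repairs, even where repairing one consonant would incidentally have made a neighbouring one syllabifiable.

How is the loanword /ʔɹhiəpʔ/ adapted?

Syllabifying with onset maximization leaves /ʔ/, /ɹ/, /p/, /ʔ/ stranded (no codas are permitted; onsets are limited to one consonant).
Inserting the epenthetic vowel yields /ʔ/ → /ʔa/, /ɹ/ → /ɹa/, /p/ → /pa/, /ʔ/ → /ʔa/.

ʔaɹahiəpaʔa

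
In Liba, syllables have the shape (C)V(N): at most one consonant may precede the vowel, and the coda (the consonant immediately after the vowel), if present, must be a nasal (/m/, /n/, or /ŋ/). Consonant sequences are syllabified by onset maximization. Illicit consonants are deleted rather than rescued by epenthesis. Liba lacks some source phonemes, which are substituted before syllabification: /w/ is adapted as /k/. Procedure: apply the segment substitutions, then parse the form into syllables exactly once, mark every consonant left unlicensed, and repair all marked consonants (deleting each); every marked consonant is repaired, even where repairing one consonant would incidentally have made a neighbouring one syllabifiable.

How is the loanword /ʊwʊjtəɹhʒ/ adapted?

Substitution: /w/ → /k/, giving /ʊkʊjtəɹhʒ/.
The consonants /j/, /ɹ/, /h/, /ʒ/ cannot be parsed into a legal (C)V(N) syllable (only a nasal (/m/, /n/, or /ŋ/) is licensed in coda position; onsets are limited to one consonant).
Deletion applies to /j/, /ɹ/, /h/, /ʒ/.

ʊkʊtə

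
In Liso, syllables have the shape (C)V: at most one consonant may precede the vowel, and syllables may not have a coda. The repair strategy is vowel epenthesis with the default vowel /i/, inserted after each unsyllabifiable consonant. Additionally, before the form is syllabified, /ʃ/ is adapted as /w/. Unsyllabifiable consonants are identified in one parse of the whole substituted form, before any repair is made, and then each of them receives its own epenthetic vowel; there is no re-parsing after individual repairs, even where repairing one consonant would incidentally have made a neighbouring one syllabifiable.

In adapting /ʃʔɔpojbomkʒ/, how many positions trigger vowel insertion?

After substitution the input is /wʔɔpojbomkʒ/.
The unsyllabifiable consonants are /w/, /j/, /m/, /k/, /ʒ/; each receives one epenthetic vowel.

5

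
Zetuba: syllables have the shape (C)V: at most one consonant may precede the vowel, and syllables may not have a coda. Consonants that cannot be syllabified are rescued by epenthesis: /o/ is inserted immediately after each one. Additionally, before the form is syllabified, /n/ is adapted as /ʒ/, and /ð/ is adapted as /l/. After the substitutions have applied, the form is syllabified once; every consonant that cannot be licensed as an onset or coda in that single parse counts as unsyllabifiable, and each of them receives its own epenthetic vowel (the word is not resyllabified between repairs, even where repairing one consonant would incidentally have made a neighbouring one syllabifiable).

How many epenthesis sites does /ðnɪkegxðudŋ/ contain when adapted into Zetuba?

5

After substitution the input is /lʒɪkegxludŋ/.
The unsyllabifiable consonants are /l/, /g/, /x/, /d/, /ŋ/; each receives one epenthetic vowel.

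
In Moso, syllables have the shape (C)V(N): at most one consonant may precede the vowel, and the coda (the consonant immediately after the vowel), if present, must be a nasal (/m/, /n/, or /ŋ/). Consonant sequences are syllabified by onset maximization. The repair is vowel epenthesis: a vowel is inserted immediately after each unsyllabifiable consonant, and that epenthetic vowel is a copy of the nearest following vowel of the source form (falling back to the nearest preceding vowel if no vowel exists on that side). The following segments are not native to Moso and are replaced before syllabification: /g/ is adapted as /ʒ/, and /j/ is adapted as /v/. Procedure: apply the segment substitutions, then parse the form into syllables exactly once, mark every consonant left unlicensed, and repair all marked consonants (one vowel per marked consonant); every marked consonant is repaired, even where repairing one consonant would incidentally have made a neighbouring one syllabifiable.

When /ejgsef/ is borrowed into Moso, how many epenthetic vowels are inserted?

3

After substitution the input is /evʒsef/.
The unsyllabifiable consonants are /v/, /ʒ/, /f/; each receives one epenthetic vowel.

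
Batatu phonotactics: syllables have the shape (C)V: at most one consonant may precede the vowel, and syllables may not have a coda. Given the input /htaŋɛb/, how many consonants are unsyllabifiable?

The consonants /h/, /b/ cannot be parsed into a legal (C)V syllable (no codas are permitted; onsets are limited to one consonant).

2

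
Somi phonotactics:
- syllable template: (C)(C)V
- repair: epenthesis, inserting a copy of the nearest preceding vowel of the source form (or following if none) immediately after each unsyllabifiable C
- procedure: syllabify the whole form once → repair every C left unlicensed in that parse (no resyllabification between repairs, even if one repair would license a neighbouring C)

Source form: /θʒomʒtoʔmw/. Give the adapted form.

θʒomoʒtoʔomowo

The consonants /m/, /ʔ/, /m/, /w/ cannot be parsed into a legal (C)(C)V syllable (no codas are permitted; onsets may contain at most 2 consonants).
Each unlicensed consonant becomes the onset of a new syllable: /m/ → /mo/, /ʔ/ → /ʔo/, /m/ → /mo/, /w/ → /wo/.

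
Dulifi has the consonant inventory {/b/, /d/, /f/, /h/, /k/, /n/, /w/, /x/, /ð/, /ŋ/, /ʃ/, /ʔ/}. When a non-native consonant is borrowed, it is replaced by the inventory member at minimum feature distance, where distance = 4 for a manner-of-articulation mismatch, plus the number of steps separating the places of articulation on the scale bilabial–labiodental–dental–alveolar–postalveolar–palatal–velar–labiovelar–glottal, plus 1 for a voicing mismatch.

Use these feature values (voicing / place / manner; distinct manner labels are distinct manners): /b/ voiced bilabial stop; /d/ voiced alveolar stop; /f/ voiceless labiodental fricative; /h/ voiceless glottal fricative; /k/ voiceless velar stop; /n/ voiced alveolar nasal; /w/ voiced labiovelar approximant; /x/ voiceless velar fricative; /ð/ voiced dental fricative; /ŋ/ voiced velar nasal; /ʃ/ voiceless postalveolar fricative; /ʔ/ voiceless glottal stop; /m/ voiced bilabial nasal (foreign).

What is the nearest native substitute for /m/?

n

/n/ is closest: same manner (nasal), place distance 3 (bilabial→alveolar), same voicing; total 3. Next closest is /b/ at distance 4.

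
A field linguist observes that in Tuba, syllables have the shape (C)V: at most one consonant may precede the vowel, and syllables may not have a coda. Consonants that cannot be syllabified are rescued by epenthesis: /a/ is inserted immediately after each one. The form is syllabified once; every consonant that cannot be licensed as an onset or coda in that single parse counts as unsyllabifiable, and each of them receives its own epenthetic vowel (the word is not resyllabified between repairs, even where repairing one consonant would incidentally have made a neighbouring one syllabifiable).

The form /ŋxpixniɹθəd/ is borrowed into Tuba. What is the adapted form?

The consonants /ŋ/, /x/, /x/, /ɹ/, /d/ cannot be parsed into a legal (C)V syllable (no codas are permitted; onsets are limited to one consonant).
Each unlicensed consonant becomes the onset of a new syllable: /ŋ/ → /ŋa/, /x/ → /xa/, /x/ → /xa/, /ɹ/ → /ɹa/, /d/ → /da/.

ŋaxapixaniɹaθəda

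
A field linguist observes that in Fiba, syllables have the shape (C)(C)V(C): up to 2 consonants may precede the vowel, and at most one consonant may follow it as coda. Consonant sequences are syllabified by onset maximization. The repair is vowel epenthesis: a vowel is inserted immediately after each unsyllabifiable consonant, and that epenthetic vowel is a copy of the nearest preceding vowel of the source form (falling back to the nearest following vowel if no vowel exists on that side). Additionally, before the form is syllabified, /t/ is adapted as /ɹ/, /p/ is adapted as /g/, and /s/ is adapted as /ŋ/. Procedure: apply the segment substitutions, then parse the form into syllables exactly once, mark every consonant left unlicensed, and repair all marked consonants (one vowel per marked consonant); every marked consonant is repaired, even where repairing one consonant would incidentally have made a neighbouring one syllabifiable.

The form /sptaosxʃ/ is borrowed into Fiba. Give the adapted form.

Substitution: /s/ → /ŋ/, /p/ → /g/, /t/ → /ɹ/, giving /ŋgɹaoŋxʃ/.
The consonants /ŋ/, /x/, /ʃ/ cannot be parsed into a legal (C)(C)V(C) syllable (at most one coda consonant is licensed; onsets may contain at most 2 consonants).
Inserting the epenthetic vowel yields /ŋ/ → /ŋa/, /x/ → /xo/, /ʃ/ → /ʃo/.

ŋagɹaoŋxoʃo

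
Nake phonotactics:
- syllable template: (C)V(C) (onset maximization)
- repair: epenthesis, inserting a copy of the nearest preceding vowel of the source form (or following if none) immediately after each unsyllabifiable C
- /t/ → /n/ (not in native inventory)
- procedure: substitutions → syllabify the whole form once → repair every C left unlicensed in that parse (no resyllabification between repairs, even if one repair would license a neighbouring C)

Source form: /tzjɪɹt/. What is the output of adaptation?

nɪzɪjɪɹnɪ

Substitution: /t/ → /n/, giving /nzjɪɹn/.
Under (C)V(C), the unsyllabifiable consonants are /n/, /z/, /n/ (at most one coda consonant is licensed; onsets are limited to one consonant).
Each unlicensed consonant becomes the onset of a new syllable: /n/ → /nɪ/, /z/ → /zɪ/, /n/ → /nɪ/.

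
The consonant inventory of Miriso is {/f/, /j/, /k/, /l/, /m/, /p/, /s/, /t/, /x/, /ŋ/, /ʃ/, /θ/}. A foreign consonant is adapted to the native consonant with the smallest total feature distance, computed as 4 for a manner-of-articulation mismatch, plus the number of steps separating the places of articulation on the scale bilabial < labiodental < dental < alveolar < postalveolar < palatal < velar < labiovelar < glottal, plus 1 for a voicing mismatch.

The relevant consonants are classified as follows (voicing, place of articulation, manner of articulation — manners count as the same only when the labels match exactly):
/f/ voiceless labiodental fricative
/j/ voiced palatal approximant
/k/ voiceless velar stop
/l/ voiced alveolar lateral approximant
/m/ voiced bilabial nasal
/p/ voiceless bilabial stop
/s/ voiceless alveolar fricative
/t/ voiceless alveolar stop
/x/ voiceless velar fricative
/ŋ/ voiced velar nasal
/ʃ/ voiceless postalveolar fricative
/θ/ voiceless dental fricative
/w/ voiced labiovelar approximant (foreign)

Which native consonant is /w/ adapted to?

j

/j/ is closest: same manner (approximant), place distance 2 (labiovelar→palatal), same voicing; total 2. Next closest is /ŋ/ at distance 5.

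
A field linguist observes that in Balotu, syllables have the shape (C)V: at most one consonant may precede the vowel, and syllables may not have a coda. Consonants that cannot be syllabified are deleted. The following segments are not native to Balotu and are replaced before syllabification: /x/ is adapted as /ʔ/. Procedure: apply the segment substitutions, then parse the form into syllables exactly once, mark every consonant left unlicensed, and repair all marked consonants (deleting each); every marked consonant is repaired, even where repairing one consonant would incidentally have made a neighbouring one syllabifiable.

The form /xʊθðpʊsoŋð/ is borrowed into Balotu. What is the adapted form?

Substitution: /x/ → /ʔ/, giving /ʔʊθðpʊsoŋð/.
Under (C)V, the unsyllabifiable consonants are /θ/, /ð/, /ŋ/, /ð/ (no codas are permitted; onsets are limited to one consonant).
Each unlicensed consonant is deleted: /θ/, /ð/, /ŋ/, /ð/.

ʔʊpʊso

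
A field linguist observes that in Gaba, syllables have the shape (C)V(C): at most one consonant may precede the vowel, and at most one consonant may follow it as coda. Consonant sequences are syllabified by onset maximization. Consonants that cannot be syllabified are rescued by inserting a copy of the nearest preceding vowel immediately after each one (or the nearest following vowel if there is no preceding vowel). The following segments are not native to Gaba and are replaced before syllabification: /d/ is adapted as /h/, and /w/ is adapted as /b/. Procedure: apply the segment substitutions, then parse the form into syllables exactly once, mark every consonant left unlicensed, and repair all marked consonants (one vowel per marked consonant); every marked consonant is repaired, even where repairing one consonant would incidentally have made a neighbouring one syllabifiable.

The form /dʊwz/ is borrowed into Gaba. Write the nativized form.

Substitution: /d/ → /h/, /w/ → /b/, giving /hʊbz/.
The consonants /z/ cannot be parsed into a legal (C)V(C) syllable (at most one coda consonant is licensed; onsets are limited to one consonant).
Epenthesis after each stranded consonant: /z/ → /zʊ/.

hʊbzʊ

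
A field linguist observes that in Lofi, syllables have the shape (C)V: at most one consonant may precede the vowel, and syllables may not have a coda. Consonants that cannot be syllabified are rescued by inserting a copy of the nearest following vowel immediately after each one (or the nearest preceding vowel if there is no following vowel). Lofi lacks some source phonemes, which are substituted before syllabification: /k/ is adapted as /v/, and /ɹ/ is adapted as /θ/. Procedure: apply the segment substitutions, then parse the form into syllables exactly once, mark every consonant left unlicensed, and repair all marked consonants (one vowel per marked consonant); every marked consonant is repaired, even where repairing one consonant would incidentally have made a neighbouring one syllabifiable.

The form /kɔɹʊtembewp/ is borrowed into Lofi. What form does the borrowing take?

vɔθʊtemebewepe

Substitution: /k/ → /v/, /ɹ/ → /θ/, giving /vɔθʊtembewp/.
Under (C)V, the unsyllabifiable consonants are /m/, /w/, /p/ (no codas are permitted; onsets are limited to one consonant).
Inserting the epenthetic vowel yields /m/ → /me/, /w/ → /we/, /p/ → /pe/.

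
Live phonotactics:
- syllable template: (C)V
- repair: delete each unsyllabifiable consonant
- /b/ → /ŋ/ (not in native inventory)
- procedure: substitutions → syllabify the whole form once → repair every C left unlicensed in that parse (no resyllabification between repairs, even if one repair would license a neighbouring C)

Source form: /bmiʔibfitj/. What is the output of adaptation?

miʔifi

Substitution: /b/ → /ŋ/, giving /ŋmiʔiŋfitj/.
Under (C)V, the unsyllabifiable consonants are /ŋ/, /ŋ/, /t/, /j/ (no codas are permitted; onsets are limited to one consonant).
Deleting the stranded consonants removes /ŋ/, /ŋ/, /t/, /j/.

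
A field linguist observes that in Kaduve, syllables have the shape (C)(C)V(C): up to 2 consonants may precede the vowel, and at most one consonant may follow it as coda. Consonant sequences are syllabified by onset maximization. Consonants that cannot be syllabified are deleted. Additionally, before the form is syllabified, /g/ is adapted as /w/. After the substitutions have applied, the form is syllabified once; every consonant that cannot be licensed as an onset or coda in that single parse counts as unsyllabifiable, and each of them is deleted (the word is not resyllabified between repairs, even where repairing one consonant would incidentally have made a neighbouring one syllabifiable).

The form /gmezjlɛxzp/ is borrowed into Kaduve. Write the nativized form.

Substitution: /g/ → /w/, giving /wmezjlɛxzp/.
Under (C)(C)V(C), the unsyllabifiable consonants are /z/, /p/ (at most one coda consonant is licensed; onsets may contain at most 2 consonants).
Deletion applies to /z/, /p/.

wmezjlɛx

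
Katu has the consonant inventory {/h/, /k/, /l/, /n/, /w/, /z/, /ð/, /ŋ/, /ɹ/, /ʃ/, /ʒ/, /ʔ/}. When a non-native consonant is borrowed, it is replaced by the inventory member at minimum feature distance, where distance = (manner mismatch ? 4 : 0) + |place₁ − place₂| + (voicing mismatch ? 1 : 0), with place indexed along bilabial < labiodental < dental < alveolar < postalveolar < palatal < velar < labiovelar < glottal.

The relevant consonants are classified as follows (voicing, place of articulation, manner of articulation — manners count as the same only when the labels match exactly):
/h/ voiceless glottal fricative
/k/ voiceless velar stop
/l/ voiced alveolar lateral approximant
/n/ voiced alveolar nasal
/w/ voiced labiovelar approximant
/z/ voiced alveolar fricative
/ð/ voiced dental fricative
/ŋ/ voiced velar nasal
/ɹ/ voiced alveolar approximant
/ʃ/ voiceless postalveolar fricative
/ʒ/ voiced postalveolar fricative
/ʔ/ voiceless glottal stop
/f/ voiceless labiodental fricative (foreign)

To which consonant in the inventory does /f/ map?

/ð/ is closest: same manner (fricative), place distance 1 (labiodental→dental), voicing differs (+1); total 2. Next closest is /z/ at distance 3.

ð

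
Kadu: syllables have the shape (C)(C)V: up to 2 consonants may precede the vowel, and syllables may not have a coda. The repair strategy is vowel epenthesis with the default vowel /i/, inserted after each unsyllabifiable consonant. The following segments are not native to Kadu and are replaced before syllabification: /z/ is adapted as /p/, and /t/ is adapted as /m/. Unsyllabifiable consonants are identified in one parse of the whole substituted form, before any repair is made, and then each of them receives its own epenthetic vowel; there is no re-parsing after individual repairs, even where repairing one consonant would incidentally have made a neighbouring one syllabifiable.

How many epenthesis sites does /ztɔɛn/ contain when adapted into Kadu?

After substitution the input is /pmɔɛn/.
The unsyllabifiable consonants are /n/; each receives one epenthetic vowel.

1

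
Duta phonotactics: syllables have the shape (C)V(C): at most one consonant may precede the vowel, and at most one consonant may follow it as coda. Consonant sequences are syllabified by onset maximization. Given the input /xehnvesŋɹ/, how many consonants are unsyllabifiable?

The consonants /n/, /ŋ/, /ɹ/ cannot be parsed into a legal (C)V(C) syllable (at most one coda consonant is licensed; onsets are limited to one consonant).

3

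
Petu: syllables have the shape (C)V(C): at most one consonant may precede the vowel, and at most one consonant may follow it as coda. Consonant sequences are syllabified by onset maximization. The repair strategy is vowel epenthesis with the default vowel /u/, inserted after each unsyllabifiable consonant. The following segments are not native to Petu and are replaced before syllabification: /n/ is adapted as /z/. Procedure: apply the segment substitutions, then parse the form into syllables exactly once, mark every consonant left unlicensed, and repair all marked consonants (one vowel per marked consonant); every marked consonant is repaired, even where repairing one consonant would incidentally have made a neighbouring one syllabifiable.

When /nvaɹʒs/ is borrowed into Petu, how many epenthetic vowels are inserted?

After substitution the input is /zvaɹʒs/.
The unsyllabifiable consonants are /z/, /ʒ/, /s/; each receives one epenthetic vowel.

3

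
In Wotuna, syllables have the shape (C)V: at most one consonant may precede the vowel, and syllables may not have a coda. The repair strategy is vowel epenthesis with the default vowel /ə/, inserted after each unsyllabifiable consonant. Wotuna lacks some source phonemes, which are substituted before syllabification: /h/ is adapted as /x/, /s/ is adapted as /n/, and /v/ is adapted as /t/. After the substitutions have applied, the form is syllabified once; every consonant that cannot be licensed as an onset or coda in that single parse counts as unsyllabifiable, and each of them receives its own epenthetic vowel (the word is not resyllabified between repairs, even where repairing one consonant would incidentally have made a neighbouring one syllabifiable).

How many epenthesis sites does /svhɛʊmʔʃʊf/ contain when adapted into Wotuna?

5

After substitution the input is /ntxɛʊmʔʃʊf/.
The unsyllabifiable consonants are /n/, /t/, /m/, /ʔ/, /f/; each receives one epenthetic vowel.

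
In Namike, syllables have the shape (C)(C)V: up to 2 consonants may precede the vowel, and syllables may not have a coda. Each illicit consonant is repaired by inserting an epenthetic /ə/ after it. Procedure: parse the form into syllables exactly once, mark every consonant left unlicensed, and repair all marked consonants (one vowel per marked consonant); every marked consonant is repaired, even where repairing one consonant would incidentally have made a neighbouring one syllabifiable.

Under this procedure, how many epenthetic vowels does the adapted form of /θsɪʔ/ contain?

1

The unsyllabifiable consonants are /ʔ/; each receives one epenthetic vowel.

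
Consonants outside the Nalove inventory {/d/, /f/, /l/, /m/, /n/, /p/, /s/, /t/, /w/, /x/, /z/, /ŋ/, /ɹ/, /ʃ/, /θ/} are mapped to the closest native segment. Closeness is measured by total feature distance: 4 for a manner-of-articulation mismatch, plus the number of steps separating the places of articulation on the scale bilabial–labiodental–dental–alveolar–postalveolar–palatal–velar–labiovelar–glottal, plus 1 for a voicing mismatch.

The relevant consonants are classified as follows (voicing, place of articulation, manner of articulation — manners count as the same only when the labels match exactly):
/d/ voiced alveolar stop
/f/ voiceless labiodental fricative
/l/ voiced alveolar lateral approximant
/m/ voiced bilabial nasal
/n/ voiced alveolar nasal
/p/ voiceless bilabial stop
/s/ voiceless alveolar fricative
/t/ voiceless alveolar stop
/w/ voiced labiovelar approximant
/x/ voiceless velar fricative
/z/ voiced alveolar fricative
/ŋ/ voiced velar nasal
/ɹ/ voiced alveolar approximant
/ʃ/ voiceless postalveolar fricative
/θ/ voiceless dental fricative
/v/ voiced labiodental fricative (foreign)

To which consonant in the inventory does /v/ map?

/f/ is closest: same manner (fricative), place distance 0 (labiodental→labiodental), voicing differs (+1); total 1. Next closest is /z/ at distance 2.

f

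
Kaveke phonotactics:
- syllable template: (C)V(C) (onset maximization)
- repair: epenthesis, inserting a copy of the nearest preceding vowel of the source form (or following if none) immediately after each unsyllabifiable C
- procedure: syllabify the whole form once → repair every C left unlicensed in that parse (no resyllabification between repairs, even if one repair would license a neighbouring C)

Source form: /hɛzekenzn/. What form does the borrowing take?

The consonants /z/, /n/ cannot be parsed into a legal (C)V(C) syllable (at most one coda consonant is licensed; onsets are limited to one consonant).
Inserting the epenthetic vowel yields /z/ → /ze/, /n/ → /ne/.

hɛzekenzene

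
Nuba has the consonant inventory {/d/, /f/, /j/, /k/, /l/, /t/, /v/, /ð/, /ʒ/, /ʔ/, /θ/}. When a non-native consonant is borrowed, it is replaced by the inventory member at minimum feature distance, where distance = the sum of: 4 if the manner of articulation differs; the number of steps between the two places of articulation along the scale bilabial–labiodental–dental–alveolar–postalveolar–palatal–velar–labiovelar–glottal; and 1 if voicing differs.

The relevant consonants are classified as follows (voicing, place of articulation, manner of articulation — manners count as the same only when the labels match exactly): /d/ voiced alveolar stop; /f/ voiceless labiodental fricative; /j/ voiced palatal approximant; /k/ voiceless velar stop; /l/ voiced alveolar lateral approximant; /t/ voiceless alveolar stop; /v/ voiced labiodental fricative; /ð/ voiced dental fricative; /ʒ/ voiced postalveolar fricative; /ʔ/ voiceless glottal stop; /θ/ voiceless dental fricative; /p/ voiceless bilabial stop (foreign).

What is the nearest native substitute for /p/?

t

/t/ is closest: same manner (stop), place distance 3 (bilabial→alveolar), same voicing; total 3. Next closest is /d/ at distance 4.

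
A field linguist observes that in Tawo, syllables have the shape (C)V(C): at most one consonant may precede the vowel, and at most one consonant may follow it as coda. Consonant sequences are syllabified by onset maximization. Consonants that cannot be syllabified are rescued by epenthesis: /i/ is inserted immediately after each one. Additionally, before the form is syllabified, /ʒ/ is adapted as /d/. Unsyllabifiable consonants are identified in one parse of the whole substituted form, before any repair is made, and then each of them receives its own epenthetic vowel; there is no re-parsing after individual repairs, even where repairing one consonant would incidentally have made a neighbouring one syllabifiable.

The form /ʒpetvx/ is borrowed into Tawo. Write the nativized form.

dipetvixi

Substitution: /ʒ/ → /d/, giving /dpetvx/.
Syllabifying with onset maximization leaves /d/, /v/, /x/ stranded (at most one coda consonant is licensed; onsets are limited to one consonant).
Epenthesis after each stranded consonant: /d/ → /di/, /v/ → /vi/, /x/ → /xi/.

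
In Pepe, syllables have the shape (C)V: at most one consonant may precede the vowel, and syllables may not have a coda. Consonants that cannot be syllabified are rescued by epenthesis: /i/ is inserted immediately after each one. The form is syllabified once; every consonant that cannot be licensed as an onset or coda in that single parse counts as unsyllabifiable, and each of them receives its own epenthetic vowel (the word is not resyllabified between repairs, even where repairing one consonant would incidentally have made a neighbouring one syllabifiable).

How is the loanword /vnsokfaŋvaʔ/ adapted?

The consonants /v/, /n/, /k/, /ŋ/, /ʔ/ cannot be parsed into a legal (C)V syllable (no codas are permitted; onsets are limited to one consonant).
Epenthesis after each stranded consonant: /v/ → /vi/, /n/ → /ni/, /k/ → /ki/, /ŋ/ → /ŋi/, /ʔ/ → /ʔi/.

vinisokifaŋivaʔi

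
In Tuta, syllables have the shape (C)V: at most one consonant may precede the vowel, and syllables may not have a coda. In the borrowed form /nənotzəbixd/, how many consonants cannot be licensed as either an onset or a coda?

The consonants /t/, /x/, /d/ cannot be parsed into a legal (C)V syllable (no codas are permitted; onsets are limited to one consonant).

3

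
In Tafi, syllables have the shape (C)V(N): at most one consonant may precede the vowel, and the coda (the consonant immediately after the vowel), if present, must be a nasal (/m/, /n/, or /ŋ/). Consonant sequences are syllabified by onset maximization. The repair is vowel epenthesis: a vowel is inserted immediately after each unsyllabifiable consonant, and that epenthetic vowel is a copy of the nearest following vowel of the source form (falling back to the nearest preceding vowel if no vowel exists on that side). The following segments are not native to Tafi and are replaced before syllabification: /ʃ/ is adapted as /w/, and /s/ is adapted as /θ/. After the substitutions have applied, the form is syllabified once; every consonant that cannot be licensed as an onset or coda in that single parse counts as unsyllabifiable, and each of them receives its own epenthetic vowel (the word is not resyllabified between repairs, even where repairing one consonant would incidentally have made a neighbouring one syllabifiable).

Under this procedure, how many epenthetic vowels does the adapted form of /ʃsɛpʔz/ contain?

4

After substitution the input is /wθɛpʔz/.
The unsyllabifiable consonants are /w/, /p/, /ʔ/, /z/; each receives one epenthetic vowel.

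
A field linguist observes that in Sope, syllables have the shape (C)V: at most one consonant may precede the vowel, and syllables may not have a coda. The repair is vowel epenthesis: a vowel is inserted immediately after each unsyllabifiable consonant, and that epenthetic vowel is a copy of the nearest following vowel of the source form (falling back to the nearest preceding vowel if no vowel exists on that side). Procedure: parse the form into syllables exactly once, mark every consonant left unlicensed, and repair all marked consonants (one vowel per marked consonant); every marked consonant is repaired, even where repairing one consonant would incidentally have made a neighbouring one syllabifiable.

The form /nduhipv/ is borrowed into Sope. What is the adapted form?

Under (C)V, the unsyllabifiable consonants are /n/, /p/, /v/ (no codas are permitted; onsets are limited to one consonant).
Inserting the epenthetic vowel yields /n/ → /nu/, /p/ → /pi/, /v/ → /vi/.

nuduhipivi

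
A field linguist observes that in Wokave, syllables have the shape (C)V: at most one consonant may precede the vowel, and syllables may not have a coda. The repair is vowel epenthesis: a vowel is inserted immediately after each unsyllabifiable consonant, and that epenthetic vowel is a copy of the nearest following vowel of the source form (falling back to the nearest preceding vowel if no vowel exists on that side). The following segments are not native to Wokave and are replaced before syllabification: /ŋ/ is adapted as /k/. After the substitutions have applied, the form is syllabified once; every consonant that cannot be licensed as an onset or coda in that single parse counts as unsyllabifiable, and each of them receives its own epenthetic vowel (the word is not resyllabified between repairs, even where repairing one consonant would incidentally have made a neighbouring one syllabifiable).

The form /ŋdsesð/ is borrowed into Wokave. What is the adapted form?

Substitution: /ŋ/ → /k/, giving /kdsesð/.
Syllabifying with onset maximization leaves /k/, /d/, /s/, /ð/ stranded (no codas are permitted; onsets are limited to one consonant).
Each unlicensed consonant becomes the onset of a new syllable: /k/ → /ke/, /d/ → /de/, /s/ → /se/, /ð/ → /ðe/.

kedeseseðe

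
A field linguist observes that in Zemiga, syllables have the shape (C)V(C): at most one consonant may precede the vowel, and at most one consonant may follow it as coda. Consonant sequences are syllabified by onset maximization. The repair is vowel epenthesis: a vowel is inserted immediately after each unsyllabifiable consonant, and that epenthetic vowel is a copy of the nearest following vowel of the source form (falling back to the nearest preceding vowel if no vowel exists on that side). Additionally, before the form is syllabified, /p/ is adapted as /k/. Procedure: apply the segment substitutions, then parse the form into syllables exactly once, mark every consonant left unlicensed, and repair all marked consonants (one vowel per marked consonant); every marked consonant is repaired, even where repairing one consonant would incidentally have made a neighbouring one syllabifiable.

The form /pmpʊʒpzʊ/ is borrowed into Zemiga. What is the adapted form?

kʊmʊkʊʒkʊzʊ

Substitution: /p/ → /k/, giving /kmkʊʒkzʊ/.
Syllabifying with onset maximization leaves /k/, /m/, /k/ stranded (at most one coda consonant is licensed; onsets are limited to one consonant).
Epenthesis after each stranded consonant: /k/ → /kʊ/, /m/ → /mʊ/, /k/ → /kʊ/.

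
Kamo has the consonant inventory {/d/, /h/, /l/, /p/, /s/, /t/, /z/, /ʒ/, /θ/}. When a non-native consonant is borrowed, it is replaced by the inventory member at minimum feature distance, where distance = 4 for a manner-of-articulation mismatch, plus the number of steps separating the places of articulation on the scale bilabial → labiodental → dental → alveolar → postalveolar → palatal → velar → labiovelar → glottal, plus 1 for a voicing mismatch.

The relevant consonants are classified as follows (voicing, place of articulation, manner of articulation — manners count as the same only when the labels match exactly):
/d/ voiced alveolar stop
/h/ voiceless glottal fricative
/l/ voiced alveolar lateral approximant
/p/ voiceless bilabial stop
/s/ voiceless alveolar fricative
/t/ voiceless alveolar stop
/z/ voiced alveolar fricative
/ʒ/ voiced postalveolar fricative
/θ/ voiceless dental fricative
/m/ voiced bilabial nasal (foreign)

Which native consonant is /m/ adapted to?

p

/p/ is closest: manner differs (nasal→stop, +4), place distance 0 (bilabial→bilabial), voicing differs (+1); total 5. Next closest is /d/ at distance 7.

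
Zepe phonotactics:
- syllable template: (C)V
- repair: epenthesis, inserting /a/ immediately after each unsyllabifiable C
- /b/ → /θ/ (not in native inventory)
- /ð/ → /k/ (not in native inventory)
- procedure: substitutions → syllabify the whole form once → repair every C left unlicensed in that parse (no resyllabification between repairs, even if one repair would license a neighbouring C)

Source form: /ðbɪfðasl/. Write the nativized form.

Substitution: /ð/ → /k/, /b/ → /θ/, giving /kθɪfkasl/.
Syllabifying with onset maximization leaves /k/, /f/, /s/, /l/ stranded (no codas are permitted; onsets are limited to one consonant).
Each unlicensed consonant becomes the onset of a new syllable: /k/ → /ka/, /f/ → /fa/, /s/ → /sa/, /l/ → /la/.

kaθɪfakasala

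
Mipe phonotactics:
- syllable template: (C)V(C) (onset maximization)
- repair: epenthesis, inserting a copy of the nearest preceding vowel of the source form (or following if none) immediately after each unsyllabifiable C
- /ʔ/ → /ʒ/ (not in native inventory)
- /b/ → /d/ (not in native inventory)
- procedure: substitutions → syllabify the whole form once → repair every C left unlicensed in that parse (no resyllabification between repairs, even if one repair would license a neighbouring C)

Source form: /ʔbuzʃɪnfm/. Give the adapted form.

Substitution: /ʔ/ → /ʒ/, /b/ → /d/, giving /ʒduzʃɪnfm/.
The consonants /ʒ/, /f/, /m/ cannot be parsed into a legal (C)V(C) syllable (at most one coda consonant is licensed; onsets are limited to one consonant).
Inserting the epenthetic vowel yields /ʒ/ → /ʒu/, /f/ → /fɪ/, /m/ → /mɪ/.

ʒuduzʃɪnfɪmɪ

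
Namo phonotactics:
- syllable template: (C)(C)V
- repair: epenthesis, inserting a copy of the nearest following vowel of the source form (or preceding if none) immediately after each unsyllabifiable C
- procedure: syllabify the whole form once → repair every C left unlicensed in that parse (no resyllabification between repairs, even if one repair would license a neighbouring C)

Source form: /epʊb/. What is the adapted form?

epʊbʊ

The consonants /b/ cannot be parsed into a legal (C)(C)V syllable (no codas are permitted; onsets may contain at most 2 consonants).
Epenthesis after each stranded consonant: /b/ → /bʊ/.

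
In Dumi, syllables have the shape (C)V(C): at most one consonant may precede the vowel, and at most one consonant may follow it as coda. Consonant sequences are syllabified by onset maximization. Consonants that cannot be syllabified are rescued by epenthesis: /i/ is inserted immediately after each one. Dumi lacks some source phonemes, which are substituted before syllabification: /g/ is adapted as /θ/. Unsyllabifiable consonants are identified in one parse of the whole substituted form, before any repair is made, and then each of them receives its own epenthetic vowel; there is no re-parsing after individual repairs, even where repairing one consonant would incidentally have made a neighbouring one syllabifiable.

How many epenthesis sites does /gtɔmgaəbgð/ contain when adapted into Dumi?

3

After substitution the input is /θtɔmθaəbθð/.
The unsyllabifiable consonants are /θ/, /θ/, /ð/; each receives one epenthetic vowel.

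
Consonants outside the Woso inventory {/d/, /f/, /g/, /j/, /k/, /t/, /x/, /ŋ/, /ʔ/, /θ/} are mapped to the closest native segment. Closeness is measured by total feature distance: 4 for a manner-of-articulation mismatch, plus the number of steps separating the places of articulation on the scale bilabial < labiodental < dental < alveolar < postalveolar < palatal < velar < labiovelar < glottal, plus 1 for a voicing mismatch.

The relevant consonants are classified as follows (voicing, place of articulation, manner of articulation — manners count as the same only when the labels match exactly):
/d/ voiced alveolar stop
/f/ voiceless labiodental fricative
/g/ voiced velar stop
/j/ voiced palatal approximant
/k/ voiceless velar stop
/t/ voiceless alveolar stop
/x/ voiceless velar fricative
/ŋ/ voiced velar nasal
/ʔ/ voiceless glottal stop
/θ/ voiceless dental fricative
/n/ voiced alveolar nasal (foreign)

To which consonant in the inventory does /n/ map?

ŋ

/ŋ/ is closest: same manner (nasal), place distance 3 (alveolar→velar), same voicing; total 3. Next closest is /d/ at distance 4.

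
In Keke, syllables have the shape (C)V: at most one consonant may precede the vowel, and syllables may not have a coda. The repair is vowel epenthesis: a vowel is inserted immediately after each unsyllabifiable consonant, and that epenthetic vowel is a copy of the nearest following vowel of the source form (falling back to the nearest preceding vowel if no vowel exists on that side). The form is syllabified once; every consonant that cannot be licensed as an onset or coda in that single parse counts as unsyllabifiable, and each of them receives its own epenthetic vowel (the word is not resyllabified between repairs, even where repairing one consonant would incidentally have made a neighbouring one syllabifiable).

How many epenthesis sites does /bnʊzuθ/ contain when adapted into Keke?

The unsyllabifiable consonants are /b/, /θ/; each receives one epenthetic vowel.

2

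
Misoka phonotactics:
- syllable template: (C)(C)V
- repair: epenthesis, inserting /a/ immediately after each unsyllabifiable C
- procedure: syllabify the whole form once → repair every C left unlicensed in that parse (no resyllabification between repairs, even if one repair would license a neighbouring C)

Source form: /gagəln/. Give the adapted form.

gagəlana

Under (C)(C)V, the unsyllabifiable consonants are /l/, /n/ (no codas are permitted; onsets may contain at most 2 consonants).
Inserting the epenthetic vowel yields /l/ → /la/, /n/ → /na/.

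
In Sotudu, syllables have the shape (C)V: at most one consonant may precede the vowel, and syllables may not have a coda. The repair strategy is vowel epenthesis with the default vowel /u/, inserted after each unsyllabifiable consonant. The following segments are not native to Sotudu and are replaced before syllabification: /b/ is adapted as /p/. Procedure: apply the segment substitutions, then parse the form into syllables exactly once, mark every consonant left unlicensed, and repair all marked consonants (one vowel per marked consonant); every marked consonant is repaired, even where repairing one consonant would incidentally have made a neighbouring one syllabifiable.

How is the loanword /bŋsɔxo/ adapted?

Substitution: /b/ → /p/, giving /pŋsɔxo/.
Syllabifying with onset maximization leaves /p/, /ŋ/ stranded (no codas are permitted; onsets are limited to one consonant).
Epenthesis after each stranded consonant: /p/ → /pu/, /ŋ/ → /ŋu/.

puŋusɔxo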